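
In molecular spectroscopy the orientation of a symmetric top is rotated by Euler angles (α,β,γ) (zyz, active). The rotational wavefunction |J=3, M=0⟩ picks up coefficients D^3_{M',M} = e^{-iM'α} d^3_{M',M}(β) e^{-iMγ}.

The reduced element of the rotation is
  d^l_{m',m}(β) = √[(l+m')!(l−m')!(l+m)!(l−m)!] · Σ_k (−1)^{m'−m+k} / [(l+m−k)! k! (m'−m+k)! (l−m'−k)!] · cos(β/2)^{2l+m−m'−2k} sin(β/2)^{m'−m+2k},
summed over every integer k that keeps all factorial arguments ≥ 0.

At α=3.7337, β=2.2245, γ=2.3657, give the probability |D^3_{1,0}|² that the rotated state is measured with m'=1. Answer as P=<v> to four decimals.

P=0.0852

First d^3_{1,0}(β=2.2245), then the phase factors e^{-i(1)α} and e^{-i(0)γ}:
Half-angle: c=0.442645, s=0.896697. N=√(24·2·6·6)=41.569219
The bounds max(0,m−m')=0 and min(l+m,l−m')=2 give 3 terms
  k=0: (−1)^1·41.5692/(12)·0.4426^5·0.8967^1 = -0.052785
  k=1: (−1)^2·41.5692/(4)·0.4426^3·0.8967^3 = +0.649854
  k=2: (−1)^3·41.5692/(12)·0.4426^1·0.8967^5 = -0.888944
d^3_{1,0}(2.2245) = -0.052785 +0.649854 -0.888944 = -0.291876
|D^3_{1,0}|² = |d^3_{1,0}(β)|² = (-0.291876)² = 0.085192 (the z-rotation phases have unit modulus)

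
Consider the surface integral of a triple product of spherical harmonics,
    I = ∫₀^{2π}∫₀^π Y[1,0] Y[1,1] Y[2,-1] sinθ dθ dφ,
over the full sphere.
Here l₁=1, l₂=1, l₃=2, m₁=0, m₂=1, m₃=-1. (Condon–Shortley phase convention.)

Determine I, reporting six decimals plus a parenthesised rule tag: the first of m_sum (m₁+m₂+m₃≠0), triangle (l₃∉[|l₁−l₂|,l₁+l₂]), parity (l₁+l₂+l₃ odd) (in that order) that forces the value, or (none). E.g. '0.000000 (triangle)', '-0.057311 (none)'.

-0.218510 (none)

Rules hold: Σm=0, L=4 even, 0≤2≤2.
N = 3·3·5 = 45
Δ = 0!·2!·2!/5! = 1/30
Racah Σ t=0..0: t=0:+1/1 = 1/1
⇒ 3j(1 1 2; 0 0 0)² = 2/15, sgn +1
Racah Σ t=0..0: t=0:+1/2 = 1/2
⇒ 3j(1 1 2; 0 1 -1)² = 1/10, sgn -1
4πI² = N·(3j₀)²·(3jₘ)² = 3/5
I = -1·√(0.6/4π) = -0.21850969
No selection rule forces the value: the integral is nonzero (none).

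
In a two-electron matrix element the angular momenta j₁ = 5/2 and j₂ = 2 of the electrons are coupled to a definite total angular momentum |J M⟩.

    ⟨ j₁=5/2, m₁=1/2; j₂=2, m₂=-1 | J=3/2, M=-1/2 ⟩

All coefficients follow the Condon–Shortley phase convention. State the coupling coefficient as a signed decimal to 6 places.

-0.487950

triangle: 3!·2!·1!/7! = 12/5040
(j±m)!: 3!·2!·1!·3!·1!·2! = 144
prefactor² = (2J+1)·Δ·N² = 48/35
  k=0: +1/(0!·3!·2!·1!·0!·0!) = 1/12
  k=1: −1/(1!·2!·1!·0!·1!·1!) = -1/2
Σ = -5/12  ⇒  CG² = 48/35·(-5/12)² = 5/21
CG = −√(5/21) = -0.487950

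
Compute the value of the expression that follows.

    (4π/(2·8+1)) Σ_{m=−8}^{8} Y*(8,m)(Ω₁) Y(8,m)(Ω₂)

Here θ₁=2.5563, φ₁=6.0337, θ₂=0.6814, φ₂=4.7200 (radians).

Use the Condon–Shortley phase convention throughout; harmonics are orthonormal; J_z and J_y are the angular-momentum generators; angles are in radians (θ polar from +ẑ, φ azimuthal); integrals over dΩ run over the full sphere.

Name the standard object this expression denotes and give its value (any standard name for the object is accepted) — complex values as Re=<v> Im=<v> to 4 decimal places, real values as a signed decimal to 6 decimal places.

This sum is the spherical-harmonic addition theorem: it equals the Legendre polynomial P_l(cos γ) of the angle γ between the two directions.
Term-by-term m-sum for l=8 (normalisation 4π/17 = 0.739198):
  term(m=-8) = -0.00003 - 0.00005j   from Y*(Ω₁)=-0.00184 - 0.00407j, Y(Ω₂)=0.01275 - 0.00078j
  term(m=-7) = 0.00166 - 0.00039j   from Y*(Ω₁)=0.00471 + 0.02657j, Y(Ω₂)=-0.00335 - 0.06290j
  term(m=-6) = -0.00054 + 0.01907j   from Y*(Ω₁)=0.00744 - 0.10054j, Y(Ω₂)=-0.18901 + 0.00864j
  term(m=-5) = -0.09409 - 0.02760j   from Y*(Ω₁)=-0.08226 + 0.24545j, Y(Ω₂)=0.01441 + 0.37850j
  term(m=-4) = 0.11121 - 0.18451j   from Y*(Ω₁)=0.24447 - 0.37903j, Y(Ω₂)=0.47742 - 0.01454j
  term(m=-3) = 0.08231 + 0.08467j   from Y*(Ω₁)=-0.33843 + 0.31431j, Y(Ω₂)=-0.00584 - 0.25560j
  term(m=-2) = 0.01640 - 0.00927j   from Y*(Ω₁)=0.07432 - 0.04050j, Y(Ω₂)=0.22256 - 0.00339j
  term(m=-1) = -0.03738 - 0.14218j   from Y*(Ω₁)=0.37543 - 0.09566j, Y(Ω₂)=-0.00289 - 0.37946j
  term(m=+0) = -0.02415 + 0.00000j   from Y*(Ω₁)=-0.22124 + 0.00000j, Y(Ω₂)=0.10918 + 0.00000j
  term(m=+1) = -0.03738 + 0.14218j   from Y*(Ω₁)=-0.37543 - 0.09566j, Y(Ω₂)=0.00289 - 0.37946j
  term(m=+2) = 0.01640 + 0.00927j   from Y*(Ω₁)=0.07432 + 0.04050j, Y(Ω₂)=0.22256 + 0.00339j
  term(m=+3) = 0.08231 - 0.08467j   from Y*(Ω₁)=0.33843 + 0.31431j, Y(Ω₂)=0.00584 - 0.25560j
  term(m=+4) = 0.11121 + 0.18451j   from Y*(Ω₁)=0.24447 + 0.37903j, Y(Ω₂)=0.47742 + 0.01454j
  term(m=+5) = -0.09409 + 0.02760j   from Y*(Ω₁)=0.08226 + 0.24545j, Y(Ω₂)=-0.01441 + 0.37850j
  term(m=+6) = -0.00054 - 0.01907j   from Y*(Ω₁)=0.00744 + 0.10054j, Y(Ω₂)=-0.18901 - 0.00864j
  term(m=+7) = 0.00166 + 0.00039j   from Y*(Ω₁)=-0.00471 + 0.02657j, Y(Ω₂)=0.00335 - 0.06290j
  term(m=+8) = -0.00003 + 0.00005j   from Y*(Ω₁)=-0.00184 + 0.00407j, Y(Ω₂)=0.01275 + 0.00078j
Σ over m = 0.13494 - 0.00000j; ×(4π/17) → 0.09974 - 0.00000j. Real part: 0.099744

Legendre polynomial (addition theorem), +0.099744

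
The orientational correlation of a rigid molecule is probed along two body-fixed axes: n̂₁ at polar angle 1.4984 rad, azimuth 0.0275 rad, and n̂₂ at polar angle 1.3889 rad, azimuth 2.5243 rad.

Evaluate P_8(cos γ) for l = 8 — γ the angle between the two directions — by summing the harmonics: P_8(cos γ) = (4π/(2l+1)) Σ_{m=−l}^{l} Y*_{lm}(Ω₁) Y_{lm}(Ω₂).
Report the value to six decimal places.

Expand P_8 via completeness: Σ_{m} conj(Y_{8,m}) at Ω₁ times Y_{8,m} at Ω₂ —
  term(m=-8) = 0.09823 - 0.20546j   from Y*(Ω₁)=0.49256 + 0.11015j, Y(Ω₂)=0.10109 - 0.43973j
  term(m=-7) = 0.00960 + 0.04765j   from Y*(Ω₁)=0.14371 + 0.02801j, Y(Ω₂)=0.12662 + 0.30686j
  term(m=-6) = -0.04425 - 0.03937j   from Y*(Ω₁)=-0.33682 - 0.05609j, Y(Ω₂)=0.14676 + 0.09245j
  term(m=-5) = 0.05740 + 0.00474j   from Y*(Ω₁)=-0.16800 - 0.02325j, Y(Ω₂)=-0.33911 + 0.01871j
  term(m=-4) = -0.01698 + 0.01070j   from Y*(Ω₁)=0.28807 + 0.03182j, Y(Ω₂)=-0.05418 + 0.04314j
  term(m=-3) = 0.02103 - 0.05528j   from Y*(Ω₁)=0.17898 + 0.01480j, Y(Ω₂)=0.09135 - 0.31641j
  term(m=-2) = 0.00158 + 0.00546j   from Y*(Ω₁)=-0.26631 - 0.01466j, Y(Ω₂)=-0.00703 - 0.02010j
  term(m=-1) = -0.04721 - 0.03550j   from Y*(Ω₁)=-0.18357 - 0.00505j, Y(Ω₂)=0.26229 + 0.18618j
  term(m=+0) = 0.00183 + 0.00000j   from Y*(Ω₁)=0.25984 + 0.00000j, Y(Ω₂)=0.00705 + 0.00000j
  term(m=+1) = -0.04721 + 0.03550j   from Y*(Ω₁)=0.18357 - 0.00505j, Y(Ω₂)=-0.26229 + 0.18618j
  term(m=+2) = 0.00158 - 0.00546j   from Y*(Ω₁)=-0.26631 + 0.01466j, Y(Ω₂)=-0.00703 + 0.02010j
  term(m=+3) = 0.02103 + 0.05528j   from Y*(Ω₁)=-0.17898 + 0.01480j, Y(Ω₂)=-0.09135 - 0.31641j
  term(m=+4) = -0.01698 - 0.01070j   from Y*(Ω₁)=0.28807 - 0.03182j, Y(Ω₂)=-0.05418 - 0.04314j
  term(m=+5) = 0.05740 - 0.00474j   from Y*(Ω₁)=0.16800 - 0.02325j, Y(Ω₂)=0.33911 + 0.01871j
  term(m=+6) = -0.04425 + 0.03937j   from Y*(Ω₁)=-0.33682 + 0.05609j, Y(Ω₂)=0.14676 - 0.09245j
  term(m=+7) = 0.00960 - 0.04765j   from Y*(Ω₁)=-0.14371 + 0.02801j, Y(Ω₂)=-0.12662 + 0.30686j
  term(m=+8) = 0.09823 + 0.20546j   from Y*(Ω₁)=0.49256 - 0.11015j, Y(Ω₂)=0.10109 + 0.43973j
Total Σ_m = 0.16065 + 0.00000j. Multiply by 0.739198: 0.11875 + 0.00000j. P_8(cos γ) = 0.118752

0.118752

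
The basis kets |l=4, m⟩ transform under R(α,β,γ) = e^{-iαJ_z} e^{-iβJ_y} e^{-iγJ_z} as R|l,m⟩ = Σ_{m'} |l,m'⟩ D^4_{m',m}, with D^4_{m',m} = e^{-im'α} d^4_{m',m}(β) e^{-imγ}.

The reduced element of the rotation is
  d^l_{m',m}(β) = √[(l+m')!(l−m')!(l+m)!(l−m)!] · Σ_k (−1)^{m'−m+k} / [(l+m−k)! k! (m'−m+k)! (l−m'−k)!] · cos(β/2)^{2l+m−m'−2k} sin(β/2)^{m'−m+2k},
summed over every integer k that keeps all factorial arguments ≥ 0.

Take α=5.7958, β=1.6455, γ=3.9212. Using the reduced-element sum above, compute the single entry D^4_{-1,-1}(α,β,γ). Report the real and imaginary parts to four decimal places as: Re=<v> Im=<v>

Split into d^4_{-1,-1}(β=1.6455) × two z-phases.
With c≡cos(β/2)=0.680208 and s≡sin(β/2)=0.733019, N=[6·120·6·120]^{1/2}=720.000000
k∈{0,1,2,3} keeps every argument non-negative
  k=0: (−1)^0·720.0000/(720)·0.6802^8·0.7330^0 = +0.045828
  k=1: (−1)^1·720.0000/(48)·0.6802^6·0.7330^2 = -0.798311
  k=2: (−1)^2·720.0000/(24)·0.6802^4·0.7330^4 = +1.854170
  k=3: (−1)^3·720.0000/(72)·0.6802^2·0.7330^6 = -0.717754
d^4_{-1,-1}(1.6455) = +0.045828 -0.798311 +1.854170 -0.717754 = +0.383933
D = (+0.883560-0.468317i)·(+0.383933)·(-0.711190-0.703000i) = -0.367657-0.110604i

Re=-0.3677 Im=-0.1106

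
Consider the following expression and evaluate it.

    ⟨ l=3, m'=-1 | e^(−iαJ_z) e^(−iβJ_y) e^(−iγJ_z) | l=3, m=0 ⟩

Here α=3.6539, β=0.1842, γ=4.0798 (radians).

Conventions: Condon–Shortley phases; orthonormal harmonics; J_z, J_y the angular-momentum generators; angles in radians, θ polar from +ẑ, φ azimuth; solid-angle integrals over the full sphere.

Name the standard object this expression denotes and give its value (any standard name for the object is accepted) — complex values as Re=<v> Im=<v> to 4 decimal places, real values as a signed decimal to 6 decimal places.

Wigner D-matrix element, Re=-0.2649 Im=-0.1490

This is a Wigner D-matrix element — the rotation-matrix element ⟨l m'| R(α,β,γ) |l m⟩ in the angular-momentum basis.
Split into d^3_{-1,0}(β=0.1842) × two z-phases.
c=cos(0.184200/2)=0.995762, s=sin(0.184200/2)=0.091970; N=√[2·24·6·6]=41.569219
The bounds max(0,m−m')=1 and min(l+m,l−m')=3 give 3 terms
  k=1: (−1)^0·41.5692/(12)·0.9958^5·0.0920^1 = +0.311899
  k=2: (−1)^1·41.5692/(4)·0.9958^3·0.0920^3 = -0.007982
  k=3: (−1)^2·41.5692/(12)·0.9958^1·0.0920^5 = +0.000023
d^3_{-1,0}(0.1842) = +0.311899 -0.007982 +0.000023 = +0.303939
Phases: e^{-i·(-1)·3.6539}=-0.871616-0.490190i, e^{-i·(0)·4.0798}=+1.000000+0.000000i ⇒ D=-0.264918-0.148988i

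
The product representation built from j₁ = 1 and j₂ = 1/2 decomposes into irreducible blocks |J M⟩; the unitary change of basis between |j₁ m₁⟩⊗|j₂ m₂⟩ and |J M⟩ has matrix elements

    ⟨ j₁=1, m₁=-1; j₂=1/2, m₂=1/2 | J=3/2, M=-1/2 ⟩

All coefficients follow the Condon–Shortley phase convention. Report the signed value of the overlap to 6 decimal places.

+√(1/3) ≈ +0.577350

triangle: 0!*2!*1!/4! = 2/24
(j±m)!: 0!*2!*1!*0!*1!*2! = 4
prefactor² = (2J+1)*Δ*N² = 4/3
  k=0: +1/(0!*0!*2!*1!*0!*0!) = 1/2
Σ = 1/2  ⇒  CG² = 4/3*(1/2)² = 1/3
CG = +√(1/3) = +0.577350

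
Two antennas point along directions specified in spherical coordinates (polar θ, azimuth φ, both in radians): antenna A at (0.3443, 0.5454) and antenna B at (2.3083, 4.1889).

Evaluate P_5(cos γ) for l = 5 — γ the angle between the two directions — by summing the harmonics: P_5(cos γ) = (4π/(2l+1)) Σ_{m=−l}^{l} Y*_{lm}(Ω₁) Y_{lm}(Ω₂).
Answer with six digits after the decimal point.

Summing Y*_{l m}(θ₁,φ₁)·Y_{l m}(θ₂,φ₂) over m ∈ [−5, 5]; prefactor 4π/(2·5+1) = 1.142397:
  m=-5: (-0.001861, 0.000819) × (-0.051597, -0.089255) = (0.000169, 0.000124)  (running Σ = (0.000169, 0.000124))
  m=-4: (-0.010285, 0.014691) × (0.147984, -0.256576) = (0.002247, 0.004813)  (running Σ = (0.002416, 0.004937))
  m=-3: (-0.006064, 0.092590) × (0.430573, -0.000142) = (-0.002598, 0.039868)  (running Σ = (-0.000182, 0.044804))
  m=-2: (0.139174, 0.267331) × (0.111338, 0.192745) = (-0.036031, 0.056589)  (running Σ = (-0.036213, 0.101394))
  m=-1: (0.469740, 0.285035) × (0.122858, -0.212850) = (0.118381, -0.064965)  (running Σ = (0.082168, 0.036429))
  m=0: (0.268346, -0.000000) × (0.296574, 0.000000) = (0.079585, 0.000000)  (running Σ = (0.161752, 0.036429))
  m=1: (-0.469740, 0.285035) × (-0.122858, -0.212850) = (0.118381, 0.064965)  (running Σ = (0.280133, 0.101394))
  m=2: (0.139174, -0.267331) × (0.111338, -0.192745) = (-0.036031, -0.056589)  (running Σ = (0.244102, 0.044804))
  m=3: (0.006064, 0.092590) × (-0.430573, -0.000142) = (-0.002598, -0.039868)  (running Σ = (0.241504, 0.004937))
  m=4: (-0.010285, -0.014691) × (0.147984, 0.256576) = (0.002247, -0.004813)  (running Σ = (0.243751, 0.000124))
  m=5: (0.001861, 0.000819) × (0.051597, -0.089255) = (0.000169, -0.000124)  (running Σ = (0.243920, -0.000000))
Accumulated sum (0.243920, -0.000000); after 4π/(2l+1) scaling, (0.278653, -0.000000) ⇒ P_5 = 0.278653

0.278653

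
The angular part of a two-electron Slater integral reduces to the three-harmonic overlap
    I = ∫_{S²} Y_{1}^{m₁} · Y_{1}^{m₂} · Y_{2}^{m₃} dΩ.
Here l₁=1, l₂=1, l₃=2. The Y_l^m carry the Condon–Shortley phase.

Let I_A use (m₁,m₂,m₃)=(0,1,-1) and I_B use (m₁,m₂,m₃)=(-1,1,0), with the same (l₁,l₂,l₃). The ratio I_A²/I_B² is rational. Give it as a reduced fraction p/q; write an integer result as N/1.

3/1

Same 1,1,2: normalisation and zero-m 3j drop out of the ratio.
A: Δ: 0! 2! 2! / 5! → 1/30; sum: t=0:+1/2 = 1/2; 3j²(1 1 2; 0 1 -1) = Δ·Π!·Σ² = 1/10  (sign -1)
B: Δ: 0! 2! 2! / 5! → 1/30; sum: t=0:+1/4 = 1/4; 3j²(1 1 2; -1 1 0) = Δ·Π!·Σ² = 1/30  (sign +1)
I_A²/I_B² = (1/10)/(1/30) = 3/1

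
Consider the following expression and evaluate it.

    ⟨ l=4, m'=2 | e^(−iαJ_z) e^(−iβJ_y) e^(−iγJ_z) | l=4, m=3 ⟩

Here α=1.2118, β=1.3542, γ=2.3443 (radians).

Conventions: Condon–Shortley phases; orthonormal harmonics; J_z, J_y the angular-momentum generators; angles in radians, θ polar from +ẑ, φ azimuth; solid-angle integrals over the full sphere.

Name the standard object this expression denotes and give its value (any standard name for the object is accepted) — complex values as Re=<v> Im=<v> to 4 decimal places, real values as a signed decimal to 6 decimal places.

Wigner D-matrix element, Re=0.3842 Im=-0.0122

This is a Wigner D-matrix element — the rotation-matrix element ⟨l m'| R(α,β,γ) |l m⟩ in the angular-momentum basis.
Split into d^4_{2,3}(β=1.3542) × two z-phases.
With c≡cos(β/2)=0.779393 and s≡sin(β/2)=0.626535, N=[720·2·5040·1]^{1/2}=2693.993318
Admissible k: 1..2 (factorial args all ≥0)
  k=1: (−1)^0·2693.9933/(720)·0.7794^7·0.6265^1 = +0.409548
  k=2: (−1)^1·2693.9933/(240)·0.7794^5·0.6265^3 = -0.793971
d^4_{2,3}(1.3542) = +0.409548 -0.793971 = -0.384423
Phases: e^{-i·(2)·1.2118}=-0.753128-0.657874i, e^{-i·(3)·2.3443}=+0.731883-0.681430i ⇒ D=+0.384229-0.012193i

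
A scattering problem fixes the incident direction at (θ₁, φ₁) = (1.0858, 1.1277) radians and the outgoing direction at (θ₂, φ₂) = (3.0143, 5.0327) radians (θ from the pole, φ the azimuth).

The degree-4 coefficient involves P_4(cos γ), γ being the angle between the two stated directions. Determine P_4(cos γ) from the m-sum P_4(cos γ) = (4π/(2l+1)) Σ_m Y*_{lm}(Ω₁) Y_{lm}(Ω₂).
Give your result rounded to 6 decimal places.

-0.351068

Summing Y*_{l m}(θ₁,φ₁)·Y_{l m}(θ₂,φ₂) over m ∈ [−4, 4]; prefactor 4π/(2·4+1) = 1.396263:
  m=-4: (-0.054276, -0.265582) × (0.000033, -0.000110) = (-0.000031, -0.000003)  (running Σ = (-0.000031, -0.000003))
  m=-3: (-0.392311, -0.096632) × (0.002082, 0.001455) = (-0.000676, -0.000772)  (running Σ = (-0.000707, -0.000775))
  m=-2: (-0.086330, 0.105757) × (-0.025446, 0.018970) = (0.000191, -0.004329)  (running Σ = (-0.000517, -0.005103))
  m=-1: (-0.123691, -0.260638) × (-0.072912, -0.219790) = (-0.048267, 0.046190)  (running Σ = (-0.048784, 0.041086))
  m=0: (-0.197504, -0.000000) × (0.779052, 0.000000) = (-0.153866, -0.000000)  (running Σ = (-0.202650, 0.041086))
  m=1: (0.123691, -0.260638) × (0.072912, -0.219790) = (-0.048267, -0.046190)  (running Σ = (-0.250917, -0.005103))
  m=2: (-0.086330, -0.105757) × (-0.025446, -0.018970) = (0.000191, 0.004329)  (running Σ = (-0.250727, -0.000775))
  m=3: (0.392311, -0.096632) × (-0.002082, 0.001455) = (-0.000676, 0.000772)  (running Σ = (-0.251403, -0.000003))
  m=4: (-0.054276, 0.265582) × (0.000033, 0.000110) = (-0.000031, 0.000003)  (running Σ = (-0.251434, 0.000000))
Σ over m = (-0.251434, 0.000000); ×(4π/9) → (-0.351068, 0.000000). Real part: -0.351068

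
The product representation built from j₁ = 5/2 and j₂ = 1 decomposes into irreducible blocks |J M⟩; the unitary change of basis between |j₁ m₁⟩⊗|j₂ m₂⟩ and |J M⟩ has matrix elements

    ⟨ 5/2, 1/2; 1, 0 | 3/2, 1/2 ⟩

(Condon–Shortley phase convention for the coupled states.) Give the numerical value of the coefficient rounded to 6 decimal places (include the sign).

triangle: 2!×3!×0!/6! = 12/720
(j±m)!: 3!×2!×1!×1!×2!×1! = 24
prefactor² = (2J+1)×Δ×N² = 8/5
  k=1: −1/(1!×1!×1!×0!×2!×0!) = -1/2
Σ = -1/2  ⇒  CG² = 8/5×(-1/2)² = 2/5
CG = −√(2/5) = -0.632456

-0.632456  (= −√(2/5))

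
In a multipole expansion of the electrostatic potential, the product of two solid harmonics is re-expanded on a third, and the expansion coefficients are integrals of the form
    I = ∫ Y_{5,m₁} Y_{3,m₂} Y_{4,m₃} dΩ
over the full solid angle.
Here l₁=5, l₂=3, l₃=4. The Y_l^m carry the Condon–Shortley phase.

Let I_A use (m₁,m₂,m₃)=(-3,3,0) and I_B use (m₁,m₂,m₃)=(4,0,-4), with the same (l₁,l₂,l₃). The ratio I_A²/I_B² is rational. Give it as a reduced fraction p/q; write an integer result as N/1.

25/28

l's match ⇒ only the (l;m) 3-j factors differ between A and B.
A: triangle coeff Δ(5,3,4) = 1/180180; Σ_t [4,4]: t=4:+1/2304 = 1/2304; (3j)²=5/143 [(5 3 4; -3 3 0)], sign=+1
B: triangle coeff Δ(5,3,4) = 1/180180; Σ_t [1,1]: t=1:−1/8640 = -1/8640; (3j)²=28/715 [(5 3 4; 4 0 -4)], sign=-1
I_A²/I_B² = (5/143)/(28/715) = 25/28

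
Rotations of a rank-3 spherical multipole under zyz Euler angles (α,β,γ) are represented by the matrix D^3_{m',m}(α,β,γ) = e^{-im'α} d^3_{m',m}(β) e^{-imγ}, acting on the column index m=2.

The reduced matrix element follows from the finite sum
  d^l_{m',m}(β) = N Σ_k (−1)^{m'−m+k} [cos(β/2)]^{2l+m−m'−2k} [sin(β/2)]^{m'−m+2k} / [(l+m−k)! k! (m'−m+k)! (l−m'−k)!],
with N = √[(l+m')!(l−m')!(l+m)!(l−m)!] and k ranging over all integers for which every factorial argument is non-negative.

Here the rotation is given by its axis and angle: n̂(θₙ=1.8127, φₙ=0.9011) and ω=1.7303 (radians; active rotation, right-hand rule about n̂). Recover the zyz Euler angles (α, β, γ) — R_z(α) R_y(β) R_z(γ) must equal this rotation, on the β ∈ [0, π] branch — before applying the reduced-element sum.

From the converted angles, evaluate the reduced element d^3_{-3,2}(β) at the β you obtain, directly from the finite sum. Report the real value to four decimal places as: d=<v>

d=0.3638

Axis–angle → zyz. n̂ = (sinθₙcosφₙ, sinθₙsinφₙ, cosθₙ) = (+0.602674, +0.761183, -0.239551), ω = 1.7303.
R = I cosω + sinω [n̂]ₓ + (1−cosω) n̂n̂ᵀ gives
  R = [+0.262077, +0.768117, +0.584219; +0.295096, +0.512596, -0.806327; -0.918822, +0.383720, -0.092329]
β = atan2(√(R₁₃²+R₂₃²), R₃₃) = 1.663257; α = atan2(R₂₃, R₁₃) mod 2π = 5.339398; γ = atan2(R₃₂, −R₃₁) mod 2π = 0.395605
d^3_{-3,2}(β=1.6633) via the finite sum:
c=cos(1.663257/2)=0.673673, s=sin(1.663257/2)=0.739029; N=√[1·720·120·1]=293.938769
The bounds max(0,m−m')=5 and min(l+m,l−m')=5 give 1 term
  k=5: (−1)^0·293.9388/(120)·0.6737^1·0.7390^5 = +0.363776
d^3_{-3,2}(1.6633) = +0.363776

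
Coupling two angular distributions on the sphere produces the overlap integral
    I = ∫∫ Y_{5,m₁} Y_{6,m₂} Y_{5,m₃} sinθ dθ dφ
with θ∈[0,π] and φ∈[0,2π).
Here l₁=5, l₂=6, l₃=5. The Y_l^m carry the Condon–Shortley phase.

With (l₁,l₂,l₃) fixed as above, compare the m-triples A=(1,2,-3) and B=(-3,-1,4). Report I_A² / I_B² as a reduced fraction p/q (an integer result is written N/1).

10/21

l's match ⇒ only the (l;m) 3-j factors differ between A and B.
A: triangle coeff Δ(5,6,5) = 1/28588560; Σ_t [2,4]: t=2:+1/138240 t=3:−1/25920 t=4:+1/55296 = -11/829440; (3j)²=11/1326 [(5 6 5; 1 2 -3)], sign=-1
B: triangle coeff Δ(5,6,5) = 1/28588560; Σ_t [4,5]: t=4:+1/138240 t=5:−1/518400 = 11/2073600; (3j)²=77/4420 [(5 6 5; -3 -1 4)], sign=-1
I_A²/I_B² = (11/1326)/(77/4420) = 10/21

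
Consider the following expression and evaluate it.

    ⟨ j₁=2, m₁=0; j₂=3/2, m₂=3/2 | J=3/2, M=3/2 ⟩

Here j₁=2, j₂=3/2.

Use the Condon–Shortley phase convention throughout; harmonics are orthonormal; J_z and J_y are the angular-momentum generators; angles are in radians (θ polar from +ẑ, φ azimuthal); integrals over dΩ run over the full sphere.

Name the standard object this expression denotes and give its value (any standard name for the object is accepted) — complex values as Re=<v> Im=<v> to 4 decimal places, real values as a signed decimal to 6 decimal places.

This is a Clebsch–Gordan (vector-coupling) coefficient.
j₁+j₂−J=2  J+j₁−j₂=2  J−j₁+j₂=1  j₁+j₂+J+1=6
(j₁±m₁, j₂±m₂, J±M) = (2,2,3,0,3,0)
P² = 16/5
sum k=2..2:
  [2] +1/4 = 1/4
S = 1/4
C² = P²·S² = 1/5 ; C = +0.447214

Clebsch–Gordan coefficient, +√(1/5) ≈ +0.447214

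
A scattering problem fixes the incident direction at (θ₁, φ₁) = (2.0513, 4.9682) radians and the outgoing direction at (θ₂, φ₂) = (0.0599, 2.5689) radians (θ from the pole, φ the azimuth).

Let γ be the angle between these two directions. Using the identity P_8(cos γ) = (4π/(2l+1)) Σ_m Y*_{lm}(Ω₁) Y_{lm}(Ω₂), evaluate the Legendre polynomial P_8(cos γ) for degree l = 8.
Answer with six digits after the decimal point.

-0.072205

Expand P_8 via completeness: Σ_{m} conj(Y_{8,m}) at Ω₁ times Y_{8,m} at Ω₂ —
  term(m=-8) = +0.000000+0.000000i   from Y*(Ω₁)=-0.090250+0.175193i, Y(Ω₂)=-0.000000-0.000000i
  term(m=-7) = +0.000000+0.000000i   from Y*(Ω₁)=+0.401004+0.089622i, Y(Ω₂)=+0.000000+0.000000i
  term(m=-6) = -0.000000+0.000000i   from Y*(Ω₁)=-0.014496-0.403272i, Y(Ω₂)=-0.000000-0.000000i
  term(m=-5) = -0.000000+0.000000i   from Y*(Ω₁)=-0.040422+0.012139i, Y(Ω₂)=+0.000007-0.000002i
  term(m=-4) = +0.000056+0.000010i   from Y*(Ω₁)=-0.172919-0.283593i, Y(Ω₂)=-0.000114+0.000129i
  term(m=-3) = +0.000394+0.000511i   from Y*(Ω₁)=-0.151428+0.156969i, Y(Ω₂)=+0.000434-0.002926i
  term(m=-2) = +0.000727-0.008409i   from Y*(Ω₁)=-0.202931-0.113944i, Y(Ω₂)=+0.014966+0.033032i
  term(m=-1) = +0.056904-0.052198i   from Y*(Ω₁)=-0.068262+0.261001i, Y(Ω₂)=-0.240559-0.155106i
  term(m=+0) = -0.213841-0.000000i   from Y*(Ω₁)=-0.196332-0.000000i, Y(Ω₂)=+1.089182+0.000000i
  term(m=+1) = +0.056904+0.052198i   from Y*(Ω₁)=+0.068262+0.261001i, Y(Ω₂)=+0.240559-0.155106i
  term(m=+2) = +0.000727+0.008409i   from Y*(Ω₁)=-0.202931+0.113944i, Y(Ω₂)=+0.014966-0.033032i
  term(m=+3) = +0.000394-0.000511i   from Y*(Ω₁)=+0.151428+0.156969i, Y(Ω₂)=-0.000434-0.002926i
  term(m=+4) = +0.000056-0.000010i   from Y*(Ω₁)=-0.172919+0.283593i, Y(Ω₂)=-0.000114-0.000129i
  term(m=+5) = -0.000000-0.000000i   from Y*(Ω₁)=+0.040422+0.012139i, Y(Ω₂)=-0.000007-0.000002i
  term(m=+6) = -0.000000-0.000000i   from Y*(Ω₁)=-0.014496+0.403272i, Y(Ω₂)=-0.000000+0.000000i
  term(m=+7) = +0.000000-0.000000i   from Y*(Ω₁)=-0.401004+0.089622i, Y(Ω₂)=-0.000000+0.000000i
  term(m=+8) = +0.000000-0.000000i   from Y*(Ω₁)=-0.090250-0.175193i, Y(Ω₂)=-0.000000+0.000000i
Total Σ_m = -0.097680-0.000000i. Multiply by 0.739198: -0.072205-0.000000i. P_8(cos γ) = -0.072205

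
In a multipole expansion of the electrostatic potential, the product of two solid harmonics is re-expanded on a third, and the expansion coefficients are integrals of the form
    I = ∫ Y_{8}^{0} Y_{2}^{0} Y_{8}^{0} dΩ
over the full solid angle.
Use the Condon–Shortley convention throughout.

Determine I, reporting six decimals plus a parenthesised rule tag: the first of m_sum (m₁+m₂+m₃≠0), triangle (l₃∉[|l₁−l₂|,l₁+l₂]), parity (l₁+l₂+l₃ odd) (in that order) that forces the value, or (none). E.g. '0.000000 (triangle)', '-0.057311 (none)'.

0.159356 (none)

Checks pass: Σm=0; 18 even; l₃=8∈[6,10].
(2·8+1)(2·2+1)(2·8+1) = 1445
Δ: 2! 14! 2! / 19! → 1/348840
sum: t=0:+1/116121600 t=1:−1/25401600 t=2:+1/116121600 = -1/45158400
3j²(8 2 8; 0 0 0) = Δ·Π!·Σ² = 24/1615  (sign -1)
(m-triple is (0,0,0) — same symbol as above.)
combine: 4πI² = 1445·24/1615·24/1615 = 576/1805
take √, sign +1: I = 0.15935574
No selection rule forces the value: the integral is nonzero (none).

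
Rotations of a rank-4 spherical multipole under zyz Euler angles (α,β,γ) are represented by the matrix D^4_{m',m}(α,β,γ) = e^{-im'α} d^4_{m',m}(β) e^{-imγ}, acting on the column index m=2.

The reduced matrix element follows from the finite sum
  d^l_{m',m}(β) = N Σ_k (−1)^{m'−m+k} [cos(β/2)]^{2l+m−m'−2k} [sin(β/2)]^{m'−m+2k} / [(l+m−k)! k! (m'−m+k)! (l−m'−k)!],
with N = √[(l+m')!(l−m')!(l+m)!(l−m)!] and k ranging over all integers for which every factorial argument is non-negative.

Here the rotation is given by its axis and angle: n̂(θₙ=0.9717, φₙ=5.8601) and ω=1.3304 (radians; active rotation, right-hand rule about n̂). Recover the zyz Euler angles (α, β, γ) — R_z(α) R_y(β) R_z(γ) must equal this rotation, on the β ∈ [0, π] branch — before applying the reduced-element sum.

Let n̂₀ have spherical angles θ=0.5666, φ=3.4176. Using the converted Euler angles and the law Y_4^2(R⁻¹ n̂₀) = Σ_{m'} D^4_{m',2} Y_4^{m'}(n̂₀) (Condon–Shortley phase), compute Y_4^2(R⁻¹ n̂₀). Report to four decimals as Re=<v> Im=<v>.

Re=-0.2260 Im=0.0863

Axis–angle → zyz. n̂ = (sinθₙcosφₙ, sinθₙsinφₙ, cosθₙ) = (+0.753028, -0.339072, +0.563896), ω = 1.3304.
R = I cosω + sinω [n̂]ₓ + (1−cosω) n̂n̂ᵀ gives
  R = [+0.670131, -0.742220, -0.005791; +0.353141, +0.325685, -0.877052; +0.652852, +0.585695, +0.480360]
β = atan2(√(R₁₃²+R₂₃²), R₃₃) = 1.069731; α = atan2(R₂₃, R₁₃) mod 2π = 4.705786; γ = atan2(R₃₂, −R₃₁) mod 2π = 2.410364
Need the full column D^4_{m',2} for m'=−4..4 at α=4.7058, β=1.0697, γ=2.4104.
cos(β/2)=0.860337, sin(β/2)=0.509725
d^4_{-4,2}: single k=6 term ⇒ +0.068696;  D = +0.009229+0.068074i
d^4_{-3,2}: k∈[5..6] ⇒ +0.245965 -0.028780 = +0.217185;  D = -0.215404+0.027756i
d^4_{-2,2}: k∈[4..6] ⇒ +0.554768 -0.155789 +0.004557 = +0.403536;  D = -0.048927-0.400559i
d^4_{-1,2}: k∈[3..5] ⇒ +0.882810 -0.464830 +0.032633 = +0.450614;  D = +0.447640-0.051681i
d^4_{0,2}: k∈[2..4] ⇒ +0.999553 -0.935643 +0.123162 = +0.187072;  D = +0.020228+0.185976i
d^4_{1,2}: k∈[1..3] ⇒ +0.754489 -1.324215 +0.309887 = -0.259839;  D = +0.258496-0.026390i
d^4_{2,2}: k∈[0..2] ⇒ +0.300158 -1.264346 +0.554768 = -0.409420;  D = +0.038891+0.407569i
d^4_{3,2}: k∈[0..1] ⇒ -0.665397 +0.700709 = +0.035312;  D = +0.035173-0.003122i
d^4_{4,2}: single k=0 term ⇒ +0.557524;  D = +0.045626+0.555654i
Y_4^{m'}(θ=0.5666,φ=3.4176) and Σ D·Y over m':
  (+0.0092+0.0681i)·(+0.0165-0.0328i)  (-0.2154+0.0278i)·(-0.1105+0.1203i)  (-0.0489-0.4006i)·(+0.3269-0.2013i)  (+0.4476-0.0517i)·(-0.4088+0.1158i)  (+0.0202+0.1860i)·(-0.0655+0.0000i)  (+0.2585-0.0264i)·(+0.4088+0.1158i)  (+0.0389+0.4076i)·(+0.3269+0.2013i)  (+0.0352-0.0031i)·(+0.1105+0.1203i)  (+0.0456+0.5557i)·(+0.0165+0.0328i)
Y_4^2(R⁻¹ n̂) = -0.225959+0.086304i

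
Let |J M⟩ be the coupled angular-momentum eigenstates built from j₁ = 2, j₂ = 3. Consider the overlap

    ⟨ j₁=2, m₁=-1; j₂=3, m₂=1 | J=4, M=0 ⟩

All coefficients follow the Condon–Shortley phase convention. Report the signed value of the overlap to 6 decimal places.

-0.597614  (= −√(5/14))

j₁+j₂−J=1  J+j₁−j₂=3  J−j₁+j₂=5  j₁+j₂+J+1=10
(j₁±m₁, j₂±m₂, J±M) = (1,3,4,2,4,4)
P² = 10368/35
sum k=0..1:
  [0] +1/144 = 1/144
  [1] −1/24 = -1/24
S = -5/144
C² = P²·S² = 5/14 ; C = -0.597614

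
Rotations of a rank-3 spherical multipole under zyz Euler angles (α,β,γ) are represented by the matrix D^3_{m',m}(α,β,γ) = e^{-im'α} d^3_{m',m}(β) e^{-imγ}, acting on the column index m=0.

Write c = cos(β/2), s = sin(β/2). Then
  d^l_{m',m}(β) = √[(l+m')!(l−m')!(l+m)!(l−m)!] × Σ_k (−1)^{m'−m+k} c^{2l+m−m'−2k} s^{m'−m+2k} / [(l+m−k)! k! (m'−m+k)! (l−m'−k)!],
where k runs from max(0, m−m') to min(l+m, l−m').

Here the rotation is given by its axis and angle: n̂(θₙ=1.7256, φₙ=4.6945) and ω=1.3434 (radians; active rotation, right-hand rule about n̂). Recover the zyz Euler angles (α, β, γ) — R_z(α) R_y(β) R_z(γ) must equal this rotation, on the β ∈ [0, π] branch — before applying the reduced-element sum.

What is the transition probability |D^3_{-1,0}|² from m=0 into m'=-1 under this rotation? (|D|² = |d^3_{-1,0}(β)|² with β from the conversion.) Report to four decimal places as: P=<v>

Axis–angle → zyz. n̂ = (sinθₙcosφₙ, sinθₙsinφₙ, cosθₙ) = (-0.017674, -0.987884, -0.154186), ω = 1.3434.
R = I cosω + sinω [n̂]ₓ + (1−cosω) n̂n̂ᵀ gives
  R = [+0.225684, +0.163741, -0.960342; -0.136693, +0.981344, +0.135198; +0.964563, +0.100760, +0.243855]
β = atan2(√(R₁₃²+R₂₃²), R₃₃) = 1.324457; α = atan2(R₂₃, R₁₃) mod 2π = 3.001730; γ = atan2(R₃₂, −R₃₁) mod 2π = 3.037508
First d^3_{-1,0}(β=1.3245), then the phase factors e^{-i(-1)α} and e^{-i(0)γ}:
With c≡cos(β/2)=0.788624 and s≡sin(β/2)=0.614876, N=[2·24·6·6]^{1/2}=41.569219
k: max(0,(0)−(-1))=1 … min(3+(0),3−(-1))=3
  k=1: (−1)^0·41.5692/(12)·0.7886^5·0.6149^1 = +0.649722
  k=2: (−1)^1·41.5692/(4)·0.7886^3·0.6149^3 = -1.184906
  k=3: (−1)^2·41.5692/(12)·0.7886^1·0.6149^5 = +0.240103
d^3_{-1,0}(1.3245) = +0.649722 -1.184906 +0.240103 = -0.295081
|D^3_{-1,0}|² = |d^3_{-1,0}(β)|² = (-0.295081)² = 0.087073 (the z-rotation phases have unit modulus)

P=0.0871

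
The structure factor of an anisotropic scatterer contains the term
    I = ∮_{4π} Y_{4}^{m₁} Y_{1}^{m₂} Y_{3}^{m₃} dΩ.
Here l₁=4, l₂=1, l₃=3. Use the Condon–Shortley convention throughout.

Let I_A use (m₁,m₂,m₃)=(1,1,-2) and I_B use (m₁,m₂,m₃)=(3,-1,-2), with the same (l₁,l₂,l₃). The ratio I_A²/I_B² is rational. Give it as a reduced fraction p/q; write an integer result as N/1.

Shared (l₁,l₂,l₃)=(4,1,3): N and (l;000)² cancel in I_A²/I_B².
A: Δ = 2!·6!·0!/9! = 1/252; Racah Σ t=2..2: t=2:+1/240 = 1/240; ⇒ 3j(4 1 3; 1 1 -2)² = 1/84, sgn -1
B: Δ = 2!·6!·0!/9! = 1/252; Racah Σ t=0..0: t=0:+1/240 = 1/240; ⇒ 3j(4 1 3; 3 -1 -2)² = 1/12, sgn -1
I_A²/I_B² = (1/84)/(1/12) = 1/7

1/7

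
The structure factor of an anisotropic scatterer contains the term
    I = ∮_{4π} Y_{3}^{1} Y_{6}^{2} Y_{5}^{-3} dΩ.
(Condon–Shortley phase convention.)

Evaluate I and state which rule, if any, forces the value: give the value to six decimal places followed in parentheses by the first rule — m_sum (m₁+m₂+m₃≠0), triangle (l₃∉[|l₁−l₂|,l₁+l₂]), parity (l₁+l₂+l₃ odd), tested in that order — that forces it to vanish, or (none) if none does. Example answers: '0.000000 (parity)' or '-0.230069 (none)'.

Rules hold: Σm=0, L=14 even, 3≤5≤9.
N = 7·13·11 = 1001
Δ = 4!·2!·8!/15! = 1/675675
Racah Σ t=1..3: t=1:−1/8640 t=2:+1/2304 t=3:−1/8640 = 7/34560
⇒ 3j(3 6 5; 0 0 0)² = 7/429, sgn -1
Racah Σ t=0..2: t=0:+1/1935360 t=1:−1/30240 t=2:+1/11520 = 1/18432
⇒ 3j(3 6 5; 1 2 -3)² = 7/429, sgn +1
4πI² = N·(3j₀)²·(3jₘ)² = 343/1287
I = -1·√(0.266511/4π) = -0.14563067
No selection rule forces the value: the integral is nonzero (none).

-0.145631 (none)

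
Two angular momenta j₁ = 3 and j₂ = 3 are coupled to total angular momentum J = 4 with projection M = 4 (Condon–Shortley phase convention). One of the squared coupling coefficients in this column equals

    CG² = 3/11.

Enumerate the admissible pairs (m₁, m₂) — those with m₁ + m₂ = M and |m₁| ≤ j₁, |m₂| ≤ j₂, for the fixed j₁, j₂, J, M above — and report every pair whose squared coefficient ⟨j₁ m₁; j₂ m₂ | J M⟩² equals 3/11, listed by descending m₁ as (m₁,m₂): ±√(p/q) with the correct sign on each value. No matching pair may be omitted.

(3,1): +√(3/11); (1,3): +√(3/11)

Admissible pairs with m₁+m₂ = M = 4: (1,3), (2,2), (3,1)
  (m₁,m₂)=(3,1): CG² = 3/11, CG = +√(3/11)   ← matches the target
  (m₁,m₂)=(2,2): CG² = 5/11, CG = −√(5/11)
  (m₁,m₂)=(1,3): CG² = 3/11, CG = +√(3/11)   ← matches the target
Pairs with CG² = 3/11: (3,1): +√(3/11); (1,3): +√(3/11)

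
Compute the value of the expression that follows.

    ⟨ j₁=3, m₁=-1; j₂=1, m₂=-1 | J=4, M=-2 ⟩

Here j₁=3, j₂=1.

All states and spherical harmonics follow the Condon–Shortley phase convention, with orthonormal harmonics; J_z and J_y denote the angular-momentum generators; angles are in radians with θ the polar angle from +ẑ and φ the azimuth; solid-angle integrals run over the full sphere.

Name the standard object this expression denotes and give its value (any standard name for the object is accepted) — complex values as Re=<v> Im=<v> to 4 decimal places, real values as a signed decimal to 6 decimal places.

Clebsch–Gordan coefficient, +√(15/28) ≈ +0.731925

This is a Clebsch–Gordan (vector-coupling) coefficient.
√[9·0!6!2!/9! · 2!4!0!2!2!6!] = √(34560/7)
  +(−1)^0/∏(0,0,4,0,2,2)! = 1/96  (running 1/96)
⟨..|..⟩ = √(34560/7)·(1/96) = +0.731925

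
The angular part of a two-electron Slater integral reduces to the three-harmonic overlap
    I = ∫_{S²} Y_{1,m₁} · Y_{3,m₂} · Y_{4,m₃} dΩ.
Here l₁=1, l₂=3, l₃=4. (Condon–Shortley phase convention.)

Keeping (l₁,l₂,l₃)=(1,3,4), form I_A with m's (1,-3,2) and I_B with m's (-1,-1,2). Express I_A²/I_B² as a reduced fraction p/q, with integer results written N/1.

Same 1,3,4: normalisation and zero-m 3j drop out of the ratio.
A: Δ: 0! 2! 6! / 9! → 1/252; sum: t=0:+1/1440 = 1/1440; 3j²(1 3 4; 1 -3 2) = Δ·Π!·Σ² = 1/252  (sign +1)
B: Δ: 0! 2! 6! / 9! → 1/252; sum: t=0:+1/96 = 1/96; 3j²(1 3 4; -1 -1 2) = Δ·Π!·Σ² = 5/84  (sign +1)
I_A²/I_B² = (1/252)/(5/84) = 1/15

1/15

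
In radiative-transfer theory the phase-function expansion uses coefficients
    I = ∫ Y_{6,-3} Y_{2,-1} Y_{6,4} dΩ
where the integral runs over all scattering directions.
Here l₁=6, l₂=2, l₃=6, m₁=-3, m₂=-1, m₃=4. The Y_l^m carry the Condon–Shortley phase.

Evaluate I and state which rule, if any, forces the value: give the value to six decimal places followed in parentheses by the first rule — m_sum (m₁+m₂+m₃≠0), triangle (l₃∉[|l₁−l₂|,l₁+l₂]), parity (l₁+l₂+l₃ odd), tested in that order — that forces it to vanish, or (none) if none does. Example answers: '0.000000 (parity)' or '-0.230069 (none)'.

m-sum 0 ✓  L=14 even ✓  4≤6≤8 ✓
Π(2lᵢ+1) = 13×5×13 = 845
triangle coeff Δ(6,2,6) = 1/90090
Σ_t [0,2]: t=0:+1/69120 t=1:−1/14400 t=2:+1/69120 = -7/172800
(3j)²=14/715 [(6 2 6; 0 0 0)], sign=-1
Σ_t [0,1]: t=0:+1/725760 t=1:−1/161280 = -1/207360
(3j)²=7/286 [(6 2 6; -3 -1 4)], sign=-1
⇒ 4πI² = 49/121
I = (+1)√(49/121/(4π)) = 0.17951487
No selection rule forces the value: the integral is nonzero (none).

0.179515 (none)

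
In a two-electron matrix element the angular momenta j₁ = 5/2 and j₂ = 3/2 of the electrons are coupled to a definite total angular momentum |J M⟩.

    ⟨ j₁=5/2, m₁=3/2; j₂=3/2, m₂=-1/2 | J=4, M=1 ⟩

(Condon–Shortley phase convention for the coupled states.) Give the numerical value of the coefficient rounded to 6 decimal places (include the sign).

triangle: 0!×5!×3!/9! = 720/362880
(j±m)!: 4!×1!×1!×2!×5!×3! = 34560
prefactor² = (2J+1)×Δ×N² = 4320/7
  k=0: +1/(0!×0!×1!×1!×4!×2!) = 1/48
Σ = 1/48  ⇒  CG² = 4320/7×(1/48)² = 15/56
CG = +√(15/56) = +0.517549

+0.517549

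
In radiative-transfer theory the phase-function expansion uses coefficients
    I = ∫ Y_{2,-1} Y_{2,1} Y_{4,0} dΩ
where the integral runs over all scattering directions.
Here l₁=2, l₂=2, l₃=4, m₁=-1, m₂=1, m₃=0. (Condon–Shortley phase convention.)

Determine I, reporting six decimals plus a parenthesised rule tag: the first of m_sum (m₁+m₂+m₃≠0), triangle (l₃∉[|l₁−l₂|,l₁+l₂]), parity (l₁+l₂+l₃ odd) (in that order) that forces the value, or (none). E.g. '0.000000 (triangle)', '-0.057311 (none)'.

Checks pass: Σm=0; 8 even; l₃=4∈[0,4].
(2·2+1)(2·2+1)(2·4+1) = 225
Δ: 0! 4! 4! / 9! → 1/630
sum: t=0:+1/16 = 1/16
3j²(2 2 4; 0 0 0) = Δ·Π!·Σ² = 2/35  (sign +1)
sum: t=0:+1/36 = 1/36
3j²(2 2 4; -1 1 0) = Δ·Π!·Σ² = 8/315  (sign +1)
combine: 4πI² = 225·2/35·8/315 = 16/49
take √, sign +1: I = 0.16119702
No selection rule forces the value: the integral is nonzero (none).

0.161197 (none)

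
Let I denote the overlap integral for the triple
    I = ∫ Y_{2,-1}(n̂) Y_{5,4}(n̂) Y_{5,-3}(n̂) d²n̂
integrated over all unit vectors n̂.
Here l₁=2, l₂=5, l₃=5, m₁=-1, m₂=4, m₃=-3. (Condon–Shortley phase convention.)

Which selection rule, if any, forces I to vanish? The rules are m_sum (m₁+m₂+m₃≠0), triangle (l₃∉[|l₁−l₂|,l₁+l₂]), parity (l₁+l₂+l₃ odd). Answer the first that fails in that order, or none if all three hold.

none

m₁+m₂+m₃ = -1 + 4 − 3 = 0  ✓
triangle: |2−5|=3 ≤ l₃=5 ≤ 2+5=7  ✓
parity: l₁+l₂+l₃ = 12 is even  ✓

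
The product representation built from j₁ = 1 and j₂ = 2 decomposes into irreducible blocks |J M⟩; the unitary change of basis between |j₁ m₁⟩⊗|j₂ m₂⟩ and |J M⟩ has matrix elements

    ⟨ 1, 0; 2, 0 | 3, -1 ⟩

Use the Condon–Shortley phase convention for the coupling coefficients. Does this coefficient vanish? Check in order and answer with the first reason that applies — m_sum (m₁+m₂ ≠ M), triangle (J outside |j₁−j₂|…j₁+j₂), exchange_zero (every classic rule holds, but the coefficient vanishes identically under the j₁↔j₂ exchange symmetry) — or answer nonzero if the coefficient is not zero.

m_sum

m-sum: m₁+m₂ = 0+0 = 0, M = -1  ✗ ⇒ coefficient is 0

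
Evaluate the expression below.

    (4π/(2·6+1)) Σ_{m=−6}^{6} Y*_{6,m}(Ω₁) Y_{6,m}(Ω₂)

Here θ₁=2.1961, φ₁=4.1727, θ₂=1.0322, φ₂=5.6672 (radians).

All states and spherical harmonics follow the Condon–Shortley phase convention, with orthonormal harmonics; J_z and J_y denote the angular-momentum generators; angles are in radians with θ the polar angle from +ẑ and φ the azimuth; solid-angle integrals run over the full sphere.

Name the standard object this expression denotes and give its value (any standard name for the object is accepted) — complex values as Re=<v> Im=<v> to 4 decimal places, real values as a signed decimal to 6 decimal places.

Legendre polynomial (addition theorem), +0.018277

This sum is the spherical-harmonic addition theorem: it equals the Legendre polynomial P_l(cos γ) of the angle γ between the two directions.
Summing Y*_{l m}(θ₁,φ₁)·Y_{l m}(θ₂,φ₂) over m ∈ [−6, 6]; prefactor 4π/(2·6+1) = 0.966644:
  m=-6: Y*=(0.136594, -0.013228)  Y=(-0.164362, -0.101751)  product (-0.023797, -0.011724)
  m=-5: Y*=(0.147161, -0.310054)  Y=(-0.399365, 0.024659)  product (-0.051126, 0.127453)
  m=-4: Y*=(-0.236790, -0.355218)  Y=(-0.285880, 0.230072)  product (0.149419, 0.047071)
  m=-3: Y*=(-0.156075, 0.007540)  Y=(0.006125, -0.021531)  product (-0.000794, 0.003407)
  m=-2: Y*=(0.130663, -0.244134)  Y=(-0.115789, -0.328558)  product (-0.095342, -0.014662)
  m=-1: Y*=(-0.141145, -0.235632)  Y=(-0.090119, -0.063792)  product (-0.002312, 0.030239)
  m=+0: Y*=(0.209032, -0.000000)  Y=(0.319609, 0.000000)  product (0.066809, 0.000000)
  m=+1: Y*=(0.141145, -0.235632)  Y=(0.090119, -0.063792)  product (-0.002312, -0.030239)
  m=+2: Y*=(0.130663, 0.244134)  Y=(-0.115789, 0.328558)  product (-0.095342, 0.014662)
  m=+3: Y*=(0.156075, 0.007540)  Y=(-0.006125, -0.021531)  product (-0.000794, -0.003407)
  m=+4: Y*=(-0.236790, 0.355218)  Y=(-0.285880, -0.230072)  product (0.149419, -0.047071)
  m=+5: Y*=(-0.147161, -0.310054)  Y=(0.399365, 0.024659)  product (-0.051126, -0.127453)
  m=+6: Y*=(0.136594, 0.013228)  Y=(-0.164362, 0.101751)  product (-0.023797, 0.011724)
Total Σ_m = (0.018908, -0.000000). Multiply by 0.966644: (0.018277, -0.000000). P_6(cos γ) = 0.018277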